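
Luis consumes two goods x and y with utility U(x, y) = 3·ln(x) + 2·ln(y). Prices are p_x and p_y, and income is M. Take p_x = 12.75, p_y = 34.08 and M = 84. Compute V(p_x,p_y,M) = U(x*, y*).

At p_x=12.75, p_y=34.08, M=84: x* = 0.6·84/12.75 = 3.9529, y* = 0.9859.
Utility at the optimum: U(3.9529, 0.9859) = 4.095.

V = 4.095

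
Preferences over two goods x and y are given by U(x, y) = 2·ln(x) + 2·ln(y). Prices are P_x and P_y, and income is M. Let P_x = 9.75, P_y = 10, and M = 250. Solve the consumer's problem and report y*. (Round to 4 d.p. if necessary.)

y* = 12.5

The MRS is y/x. Set MRS = P_x/P_y.
Rearranging, P_y·y = P_x·x. Substituting into the budget gives P_x·x·(1 + 1) = M.
Demand: x*(P_x,P_y,M) = 0.5·M/P_x and y* = 0.5·M/P_y.
At P_x=9.75, P_y=10, M=250: y* = 0.5·250/10 = 12.5.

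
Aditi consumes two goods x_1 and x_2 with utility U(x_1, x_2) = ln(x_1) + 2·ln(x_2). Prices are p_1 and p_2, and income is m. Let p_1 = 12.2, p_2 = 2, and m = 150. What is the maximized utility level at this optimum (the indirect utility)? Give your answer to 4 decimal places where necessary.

Tangency: MRS = (1/2)·x_2/x_1 = p_1/p_2.
So p_2·x_2 = 2·p_1·x_1; combined with the budget, a share 1/3 of income goes to x_1.
Demand: x_1*(p_1,p_2,m) = 1/3·m/p_1 and x_2* = 2/3·m/p_2.
At p_1=12.2, p_2=2, m=150: x_1* = 1/3·150/12.2 = 4.0984, x_2* = 50.
Utility at the optimum: U(4.0984, 50) = 9.2346.

V = 9.2346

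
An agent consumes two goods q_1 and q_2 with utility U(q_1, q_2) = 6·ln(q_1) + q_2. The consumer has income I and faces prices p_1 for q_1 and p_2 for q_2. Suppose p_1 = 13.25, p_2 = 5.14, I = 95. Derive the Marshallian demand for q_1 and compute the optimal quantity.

q_1* = 2.3275

MU_q_1 = 6/q_1, MU_q_2 = 1. Tangency: 6/q_1 = p_1/p_2.
So q_1*(p_1,p_2) = 6·p_2/p_1, independent of income; and q_2* = (I − 6·p_2)/p_2.
At the given prices: q_1* = 6·5.14/13.25 = 2.3275.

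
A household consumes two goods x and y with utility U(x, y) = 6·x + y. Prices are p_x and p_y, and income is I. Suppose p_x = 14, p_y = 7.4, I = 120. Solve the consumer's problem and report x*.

Perfect substitutes: compare marginal utility per dollar. 6/p_x vs 1/p_y → 0.4286 vs 0.1351.
x gives more utility per dollar, so spend all income on x: x* = I/p_x, y* = 0.
Numerically: x* = 8.5714, y* = 0.

x* = 8.5714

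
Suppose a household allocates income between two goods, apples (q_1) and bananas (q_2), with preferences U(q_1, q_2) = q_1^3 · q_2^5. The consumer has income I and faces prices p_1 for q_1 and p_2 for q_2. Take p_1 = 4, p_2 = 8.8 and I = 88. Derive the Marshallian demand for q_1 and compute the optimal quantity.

q_1* = 8.25

The MRS is (3/5)·q_2/q_1. Set MRS = p_1/p_2.
Rearranging, p_2·q_2 = (5/3)·p_1·q_1. Substituting into the budget gives p_1·q_1·(1 + (5/3)) = I.
Demand: q_1*(p_1,p_2,I) = 0.375·I/p_1 and q_2* = 0.625·I/p_2.
At p_1=4, p_2=8.8, I=88: q_1* = 0.375·88/4 = 8.25.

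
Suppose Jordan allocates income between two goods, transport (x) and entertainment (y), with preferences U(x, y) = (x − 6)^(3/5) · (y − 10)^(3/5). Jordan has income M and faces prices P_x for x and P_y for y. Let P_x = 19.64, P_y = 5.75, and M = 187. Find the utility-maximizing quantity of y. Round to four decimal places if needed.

y* = 11.0139

MRS = (y−10)/(x−6). Tangency with P_x/P_y gives y−10 = (P_x/P_y)·(x−6).
Substituting into the budget: x* = 6 + 0.5·(M − 6·P_x − 10·P_y)/P_x, and y* = 10 + 0.5·(…)/P_y.
Discretionary income = 187 − 6·19.64 − 10·5.75 = 11.66; y* = 10 + 0.5·11.66/5.75 = 11.0139.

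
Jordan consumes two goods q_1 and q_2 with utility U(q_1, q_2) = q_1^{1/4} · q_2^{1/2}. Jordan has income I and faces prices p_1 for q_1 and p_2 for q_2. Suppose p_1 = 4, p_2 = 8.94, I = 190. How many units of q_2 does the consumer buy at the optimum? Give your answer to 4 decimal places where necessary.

Tangency: MRS = (1/2)·q_2/q_1 = p_1/p_2.
So 0.25·p_2·q_2 = 0.5·p_1·q_1; combined with the budget, a share 1/3 of income goes to q_1.
Demand: q_1*(p_1,p_2,I) = 1/3·I/p_1 and q_2* = 2/3·I/p_2.
At p_1=4, p_2=8.94, I=190: q_2* = 2/3·190/8.94 = 14.1685.

q_2* = 14.1685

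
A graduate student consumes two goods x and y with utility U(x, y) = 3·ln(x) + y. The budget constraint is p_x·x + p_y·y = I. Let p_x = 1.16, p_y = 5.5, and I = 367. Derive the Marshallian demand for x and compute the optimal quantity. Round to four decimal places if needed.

Set MRS = p_x/p_y: (3/x)/1 = p_x/p_y.
So x*(p_x,p_y) = 3·p_y/p_x, independent of income; and y* = (I − 3·p_y)/p_y.
At the given prices: x* = 3·5.5/1.16 = 14.2241.

x* = 14.2241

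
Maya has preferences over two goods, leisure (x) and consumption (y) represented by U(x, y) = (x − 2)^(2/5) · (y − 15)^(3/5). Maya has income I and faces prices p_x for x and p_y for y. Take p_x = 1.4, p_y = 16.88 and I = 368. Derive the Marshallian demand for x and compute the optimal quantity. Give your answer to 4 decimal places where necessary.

Let x' = x−2, y' = y−15. MRS = (2/3)·y'/x' = p_x/p_y.
Substituting into the budget: x* = 2 + 0.4·(I − 2·p_x − 15·p_y)/p_x, and y* = 15 + 0.6·(…)/p_y.
Discretionary income = 368 − 2·1.4 − 15·16.88 = 112; x* = 2 + 0.4·112/1.4 = 34.

x* = 34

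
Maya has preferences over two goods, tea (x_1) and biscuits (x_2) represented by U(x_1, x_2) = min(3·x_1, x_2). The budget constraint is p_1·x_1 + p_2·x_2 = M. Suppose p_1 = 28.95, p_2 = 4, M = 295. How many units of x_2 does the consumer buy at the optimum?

With perfect complements, no substitution: consume in ratio x_1:x_2 = 1:3.
Budget: p_1·x_1 + p_2·3·x_1 = M, so (p_1 + 3·p_2)·x_1 = M.
Demand: x_1*(p_1,p_2,M) = M/(p_1 + 3·p_2), x_2* = 3·M/(p_1 + 3·p_2).
Here 28.95 + 3·4 = 40.95, giving x_2* = 21.6117.

x_2* = 21.6117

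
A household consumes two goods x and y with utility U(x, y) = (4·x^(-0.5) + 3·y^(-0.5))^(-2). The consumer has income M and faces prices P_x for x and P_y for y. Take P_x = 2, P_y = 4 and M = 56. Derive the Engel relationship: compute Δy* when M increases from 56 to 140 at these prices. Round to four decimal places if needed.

From the CES first-order condition, (4/3)·(y/x)^(1.5) = P_x/P_y.
Solve for the ratio: y/x = [(3/4)·P_x/P_y]^(2/3).
Substitute y = (y/x)·x into the budget: x* = M/(P_x + P_y·(y/x)).
Numerically y/x = 0.520021, so x* = 56/(2 + 4·0.520021) = 13.7252 and y* = 0.520021·13.7252 = 7.1374.
At M' = 140: y* = 17.8435. Change: 17.8435 − 7.1374 = 10.7061.

Δy* = 10.7061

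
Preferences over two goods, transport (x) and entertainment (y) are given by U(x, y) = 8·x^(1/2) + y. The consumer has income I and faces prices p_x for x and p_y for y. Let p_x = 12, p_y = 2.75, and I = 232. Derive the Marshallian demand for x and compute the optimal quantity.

x* = 0.8403

Thus x* = (4·p_y/p_x)² — independent of I — with the rest of income spent on y.
Plugging in: x* = (4·2.75/12)² = 0.8403.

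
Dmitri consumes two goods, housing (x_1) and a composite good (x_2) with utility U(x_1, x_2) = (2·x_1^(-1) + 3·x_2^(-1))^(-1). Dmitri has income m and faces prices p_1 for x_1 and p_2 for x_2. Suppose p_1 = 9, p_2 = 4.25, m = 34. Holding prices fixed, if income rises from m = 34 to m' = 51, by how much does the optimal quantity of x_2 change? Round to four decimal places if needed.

From the CES first-order condition, (2/3)·(x_2/x_1)^(2) = p_1/p_2.
Solve for the ratio: x_2/x_1 = [(3/2)·p_1/p_2]^(0.5).
Substitute x_2 = (x_2/x_1)·x_1 into the budget: x_1* = m/(p_1 + p_2·(x_2/x_1)).
Numerically x_2/x_1 = 1.782266, so x_1* = 34/(9 + 4.25·1.782266) = 2.0513 and x_2* = 1.782266·2.0513 = 3.656.
At m' = 51: x_2* = 5.484. Change: 5.484 − 3.656 = 1.828.

Δx_2* = 1.828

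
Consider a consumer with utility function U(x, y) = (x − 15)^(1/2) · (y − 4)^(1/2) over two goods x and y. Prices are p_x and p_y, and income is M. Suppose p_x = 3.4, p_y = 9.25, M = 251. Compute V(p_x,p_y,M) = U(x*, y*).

V = 14.5327

Substituting into the budget: x* = 15 + 0.5·(M − 15·p_x − 4·p_y)/p_x, and y* = 4 + 0.5·(…)/p_y.
Discretionary income = 251 − 15·3.4 − 4·9.25 = 163; x* = 15 + 0.5·163/3.4 = 38.9706; y* = 4 + 0.5·163/9.25 = 12.8108.
Utility at the optimum: U(38.9706, 12.8108) = 14.5327.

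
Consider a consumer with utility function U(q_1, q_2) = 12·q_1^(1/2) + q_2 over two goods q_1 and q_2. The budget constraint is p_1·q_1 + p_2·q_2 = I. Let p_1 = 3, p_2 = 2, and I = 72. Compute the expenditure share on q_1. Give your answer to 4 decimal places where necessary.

share on q_1 = 0.6667

Solve: √q_1 = 6·p_2/p_1, so q_1*(p_1,p_2) = (6·p_2/p_1)², and q_2* = (I − p_1·q_1*)/p_2.
Plugging in: q_1* = (6·2/3)² = 16, q_2* = 12.
Expenditure on q_1: 3·16 = 48; share = 0.6667.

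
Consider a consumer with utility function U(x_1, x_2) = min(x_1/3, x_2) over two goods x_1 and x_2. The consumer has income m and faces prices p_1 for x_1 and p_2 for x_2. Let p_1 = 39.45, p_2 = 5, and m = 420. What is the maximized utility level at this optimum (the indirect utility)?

With perfect complements, no substitution: consume in ratio x_1:x_2 = 3:1.
Budget: p_1·x_1 + p_2·(1/3)·x_1 = m, so (3·p_1 + p_2)·x_1 = 3·m.
Demand: x_1*(p_1,p_2,m) = 3·m/(3·p_1 + p_2), x_2* = m/(3·p_1 + p_2).
Here 3·39.45 + 5 = 123.35, giving x_1* = 10.2148 and x_2* = 3.4049.
Utility at the optimum: U(10.2148, 3.4049) = 3.4049.

V = 3.4049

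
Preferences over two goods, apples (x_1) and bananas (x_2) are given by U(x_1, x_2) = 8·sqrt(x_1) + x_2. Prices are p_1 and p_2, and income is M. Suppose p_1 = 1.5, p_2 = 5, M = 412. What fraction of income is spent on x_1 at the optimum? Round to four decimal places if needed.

share on x_1 = 0.6472

Set MRS = p_1/p_2: 4·x_1^(−1/2) = p_1/p_2.
Solve: √x_1 = 4·p_2/p_1, so x_1*(p_1,p_2) = (4·p_2/p_1)², and x_2* = (M − p_1·x_1*)/p_2.
Plugging in: x_1* = (4·5/1.5)² = 177.7778, x_2* = 29.0667.
Expenditure on x_1: 1.5·177.7778 = 266.6667; share = 0.6472.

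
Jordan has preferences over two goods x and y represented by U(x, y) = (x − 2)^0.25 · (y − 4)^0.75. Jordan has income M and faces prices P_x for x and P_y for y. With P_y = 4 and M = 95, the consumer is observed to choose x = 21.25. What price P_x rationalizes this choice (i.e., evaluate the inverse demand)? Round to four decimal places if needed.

Let x' = x−2, y' = y−4. MRS = (1/3)·y'/x' = P_x/P_y.
After buying the subsistence bundle (2, 4), a share 0.25 of the remaining income goes to x: x* = 2 + 0.25·(M − 2P_x − 4P_y)/P_x.
Set x* = 21.25 in the demand function and solve for P_x: P_x = 1.

P_x = 1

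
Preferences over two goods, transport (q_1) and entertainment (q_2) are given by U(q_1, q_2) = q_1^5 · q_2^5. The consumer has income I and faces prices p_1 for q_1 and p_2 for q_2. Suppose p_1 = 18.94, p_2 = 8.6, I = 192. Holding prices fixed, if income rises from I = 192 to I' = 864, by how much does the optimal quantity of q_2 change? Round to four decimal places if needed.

Δq_2* = 39.0698

The MRS is q_2/q_1. Set MRS = p_1/p_2.
So 5·p_2·q_2 = 5·p_1·q_1; combined with the budget, a share 0.5 of income goes to q_1.
Demand: q_1*(p_1,p_2,I) = 0.5·I/p_1 and q_2* = 0.5·I/p_2.
At p_1=18.94, p_2=8.6, I=192: q_2* = 0.5·192/8.6 = 11.1628.
At I' = 864: q_2* = 50.2326. Change: 50.2326 − 11.1628 = 39.0698.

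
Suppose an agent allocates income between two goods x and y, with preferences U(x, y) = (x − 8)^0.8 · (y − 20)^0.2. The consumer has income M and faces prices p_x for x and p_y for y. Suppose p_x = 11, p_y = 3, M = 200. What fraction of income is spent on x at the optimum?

Let x' = x−8, y' = y−20. MRS = 4·y'/x' = p_x/p_y.
After buying the subsistence bundle (8, 20), a share 0.8 of the remaining income goes to x: x* = 8 + 0.8·(M − 8p_x − 20p_y)/p_x.
Discretionary income = 200 − 8·11 − 20·3 = 52; x* = 8 + 0.8·52/11 = 11.7818; y* = 20 + 0.2·52/3 = 23.4667.
Expenditure on x: 11·11.7818 = 129.6; share = 0.648.

share on x = 0.648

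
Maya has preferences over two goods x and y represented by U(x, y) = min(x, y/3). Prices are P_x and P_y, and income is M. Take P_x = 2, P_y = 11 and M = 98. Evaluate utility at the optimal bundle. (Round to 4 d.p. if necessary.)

With perfect complements, no substitution: consume in ratio x:y = 1:3.
Budget: P_x·x + P_y·3·x = M, so (P_x + 3·P_y)·x = M.
Demand: x*(P_x,P_y,M) = M/(P_x + 3·P_y), y* = 3·M/(P_x + 3·P_y).
Here 2 + 3·11 = 35, giving x* = 2.8 and y* = 8.4.
Utility at the optimum: U(2.8, 8.4) = 2.8.

V = 2.8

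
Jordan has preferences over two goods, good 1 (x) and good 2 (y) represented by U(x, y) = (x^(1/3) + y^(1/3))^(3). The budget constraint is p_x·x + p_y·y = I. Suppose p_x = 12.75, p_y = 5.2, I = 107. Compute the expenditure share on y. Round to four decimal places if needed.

With the ratio pinned down, the budget gives x* = I/(p_x + p_y·(y/x)) and y* = (y/x)·x*.
Numerically y/x = 3.839373, so x* = 107/(12.75 + 5.2·3.839373) = 3.2707 and y* = 3.839373·3.2707 = 12.5574.
Expenditure on y: 5.2·12.5574 = 65.2986; share = 0.6103.

share on y = 0.6103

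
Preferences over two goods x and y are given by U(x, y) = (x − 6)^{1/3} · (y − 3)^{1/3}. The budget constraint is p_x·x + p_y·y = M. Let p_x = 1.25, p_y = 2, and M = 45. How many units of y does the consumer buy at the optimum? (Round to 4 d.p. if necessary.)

Let x' = x−6, y' = y−3. MRS = y'/x' = p_x/p_y.
After buying the subsistence bundle (6, 3), a share 0.5 of the remaining income goes to x: x* = 6 + 0.5·(M − 6p_x − 3p_y)/p_x.
Discretionary income = 45 − 6·1.25 − 3·2 = 31.5; y* = 3 + 0.5·31.5/2 = 10.875.

y* = 10.875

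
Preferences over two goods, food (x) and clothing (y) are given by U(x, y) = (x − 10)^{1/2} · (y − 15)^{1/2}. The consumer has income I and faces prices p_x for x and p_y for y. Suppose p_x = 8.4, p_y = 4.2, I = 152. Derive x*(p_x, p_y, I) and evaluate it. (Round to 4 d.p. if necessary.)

x* = 10.2976

Discretionary income = 152 − 10·8.4 − 15·4.2 = 5; x* = 10 + 0.5·5/8.4 = 10.2976.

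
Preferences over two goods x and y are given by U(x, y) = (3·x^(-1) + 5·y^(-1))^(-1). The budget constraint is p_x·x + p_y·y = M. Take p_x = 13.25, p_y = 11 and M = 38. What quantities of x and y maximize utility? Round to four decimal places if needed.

x* = 1.3178, y* = 1.8672

MRS = MU_x/MU_y = (3/5)·(y/x)^(2). Set equal to p_x/p_y.
Solve for the ratio: y/x = [(5/3)·p_x/p_y]^(0.5).
With the ratio pinned down, the budget gives x* = M/(p_x + p_y·(y/x)) and y* = (y/x)·x*.
Numerically y/x = 1.416889, so x* = 38/(13.25 + 11·1.416889) = 1.3178 and y* = 1.416889·1.3178 = 1.8672.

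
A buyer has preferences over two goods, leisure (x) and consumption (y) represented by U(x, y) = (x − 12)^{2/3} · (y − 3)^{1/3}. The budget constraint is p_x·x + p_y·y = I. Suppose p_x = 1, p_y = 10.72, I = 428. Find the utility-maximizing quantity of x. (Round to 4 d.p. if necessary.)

x* = 267.8933

This is Cobb-Douglas in (x−12, y−3): tangency gives 2/3·p_y·(y−3) = 1/3·p_x·(x−12).
Substituting into the budget: x* = 12 + 2/3·(I − 12·p_x − 3·p_y)/p_x, and y* = 3 + 1/3·(…)/p_y.
Discretionary income = 428 − 12·1 − 3·10.72 = 383.84; x* = 12 + 2/3·383.84/1 = 267.8933.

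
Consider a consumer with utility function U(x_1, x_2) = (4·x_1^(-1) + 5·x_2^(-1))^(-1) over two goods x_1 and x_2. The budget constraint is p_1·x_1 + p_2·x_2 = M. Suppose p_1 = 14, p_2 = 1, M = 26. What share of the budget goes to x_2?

share on x_2 = 0.2301

MU_x_1 ∝ 4·x_1^(-2), MU_x_2 ∝ 5·x_2^(-2), so MRS = (4/5)·(x_2/x_1)^(2) = p_1/p_2.
Solve for the ratio: x_2/x_1 = [(5/4)·p_1/p_2]^(0.5).
With the ratio pinned down, the budget gives x_1* = M/(p_1 + p_2·(x_2/x_1)) and x_2* = (x_2/x_1)·x_1*.
Numerically x_2/x_1 = 4.1833, so x_1* = 26/(14 + 1·4.1833) = 1.4299 and x_2* = 4.1833·1.4299 = 5.9816.
Expenditure on x_2: 1·5.9816 = 5.9816; share = 0.2301.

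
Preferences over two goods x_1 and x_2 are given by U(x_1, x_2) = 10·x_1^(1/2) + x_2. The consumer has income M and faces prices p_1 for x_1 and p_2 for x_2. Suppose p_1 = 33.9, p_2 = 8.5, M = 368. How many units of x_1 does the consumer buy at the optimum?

x_1* = 1.5717

Plugging in: x_1* = (5·8.5/33.9)² = 1.5717.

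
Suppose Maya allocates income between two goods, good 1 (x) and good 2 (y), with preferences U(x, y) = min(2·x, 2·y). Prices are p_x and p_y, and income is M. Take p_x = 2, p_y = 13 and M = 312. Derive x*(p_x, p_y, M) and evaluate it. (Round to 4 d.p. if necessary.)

x* = 20.8

With perfect complements, no substitution: consume in ratio x:y = 2:2.
Budget: p_x·x + p_y·x = M, so (2·p_x + 2·p_y)·x = 2·M.
Demand: x*(p_x,p_y,M) = 2·M/(2·p_x + 2·p_y), y* = 2·M/(2·p_x + 2·p_y).
Here 2·2 + 2·13 = 30, giving x* = 20.8.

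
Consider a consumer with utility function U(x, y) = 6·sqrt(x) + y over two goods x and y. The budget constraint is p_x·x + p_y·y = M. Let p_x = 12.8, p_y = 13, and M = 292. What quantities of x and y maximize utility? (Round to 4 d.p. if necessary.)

x* = 9.2834, y* = 13.3209

Utility is quasi-linear in y; the FOC for x is 3/√x = p_x/p_y.
Solve: √x = 3·p_y/p_x, so x*(p_x,p_y) = (3·p_y/p_x)², and y* = (M − p_x·x*)/p_y.
Plugging in: x* = (3·13/12.8)² = 9.2834, y* = 13.3209.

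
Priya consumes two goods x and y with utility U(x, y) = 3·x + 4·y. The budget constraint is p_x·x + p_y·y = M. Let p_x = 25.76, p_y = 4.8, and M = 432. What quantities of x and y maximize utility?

x* = 0, y* = 90

Linear utility — the consumer picks whichever good has higher MU/price: 3/25.76 = 0.1165 vs 4/4.8 = 0.8333.
y gives more utility per dollar, so spend all income on y: y* = M/p_y, x* = 0.
Numerically: x* = 0, y* = 90.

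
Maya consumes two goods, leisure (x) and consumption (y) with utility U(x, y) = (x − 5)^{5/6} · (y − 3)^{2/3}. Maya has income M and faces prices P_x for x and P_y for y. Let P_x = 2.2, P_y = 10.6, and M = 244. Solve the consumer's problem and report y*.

y* = 11.4361

Let x' = x−5, y' = y−3. MRS = (5/4)·y'/x' = P_x/P_y.
After buying the subsistence bundle (5, 3), a share 5/9 of the remaining income goes to x: x* = 5 + 5/9·(M − 5P_x − 3P_y)/P_x.
Discretionary income = 244 − 5·2.2 − 3·10.6 = 201.2; y* = 3 + 4/9·201.2/10.6 = 11.4361.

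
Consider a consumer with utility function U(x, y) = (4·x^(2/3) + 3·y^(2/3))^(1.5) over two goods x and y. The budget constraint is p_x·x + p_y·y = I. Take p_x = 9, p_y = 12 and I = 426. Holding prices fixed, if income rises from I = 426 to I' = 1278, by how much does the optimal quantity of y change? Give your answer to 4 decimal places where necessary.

MU_x ∝ 4·x^(-1/3), MU_y ∝ 3·y^(-1/3), so MRS = (4/3)·(y/x)^(1/3) = p_x/p_y.
Hence y/x = ((3/4)·p_x/p_y)^(1/(1/3)), i.e. raised to the 3 power.
With the ratio pinned down, the budget gives x* = I/(p_x + p_y·(y/x)) and y* = (y/x)·x*.
Numerically y/x = 0.177979, so x* = 426/(9 + 12·0.177979) = 38.2552 and y* = 0.177979·38.2552 = 6.8086.
At I' = 1278: y* = 20.4258. Change: 20.4258 − 6.8086 = 13.6172.

Δy* = 13.6172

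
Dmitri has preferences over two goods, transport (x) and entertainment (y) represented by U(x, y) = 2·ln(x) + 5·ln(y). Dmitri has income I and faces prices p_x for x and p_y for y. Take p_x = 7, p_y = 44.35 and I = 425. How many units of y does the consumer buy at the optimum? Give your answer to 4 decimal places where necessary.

y* = 6.8449

The MRS is (2/5)·y/x. Set MRS = p_x/p_y.
So 2·p_y·y = 5·p_x·x; combined with the budget, a share 2/7 of income goes to x.
Demand: x*(p_x,p_y,I) = 2/7·I/p_x and y* = 5/7·I/p_y.
At p_x=7, p_y=44.35, I=425: y* = 5/7·425/44.35 = 6.8449.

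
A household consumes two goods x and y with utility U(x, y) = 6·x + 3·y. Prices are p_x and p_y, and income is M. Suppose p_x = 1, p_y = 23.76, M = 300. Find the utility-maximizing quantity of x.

Perfect substitutes: compare marginal utility per dollar. 6/p_x vs 3/p_y → 6 vs 0.1263.
x gives more utility per dollar, so spend all income on x: x* = M/p_x, y* = 0.
Numerically: x* = 300, y* = 0.

x* = 300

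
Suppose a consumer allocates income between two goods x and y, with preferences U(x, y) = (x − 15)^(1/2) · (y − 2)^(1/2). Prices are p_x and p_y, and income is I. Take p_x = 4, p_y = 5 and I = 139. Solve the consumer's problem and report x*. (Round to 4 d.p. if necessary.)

This is Cobb-Douglas in (x−15, y−2): tangency gives 0.5·p_y·(y−2) = 0.5·p_x·(x−15).
After buying the subsistence bundle (15, 2), a share 0.5 of the remaining income goes to x: x* = 15 + 0.5·(I − 15p_x − 2p_y)/p_x.
Discretionary income = 139 − 15·4 − 2·5 = 69; x* = 15 + 0.5·69/4 = 23.625.

x* = 23.625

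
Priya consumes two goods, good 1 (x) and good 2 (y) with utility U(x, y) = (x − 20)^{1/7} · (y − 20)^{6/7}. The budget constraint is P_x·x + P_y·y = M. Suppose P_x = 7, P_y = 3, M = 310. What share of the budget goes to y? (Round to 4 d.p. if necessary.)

share on y = 0.4977

Discretionary income = 310 − 20·7 − 20·3 = 110; x* = 20 + 1/7·110/7 = 22.2449; y* = 20 + 6/7·110/3 = 51.4286.
Expenditure on y: 3·51.4286 = 154.2857; share = 0.4977.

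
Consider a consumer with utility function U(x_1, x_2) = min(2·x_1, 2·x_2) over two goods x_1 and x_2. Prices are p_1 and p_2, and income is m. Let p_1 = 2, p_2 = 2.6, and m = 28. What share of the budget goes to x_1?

share on x_1 = 0.4348

With perfect complements, no substitution: consume in ratio x_1:x_2 = 2:2.
Budget: p_1·x_1 + p_2·x_1 = m, so (2·p_1 + 2·p_2)·x_1 = 2·m.
Demand: x_1*(p_1,p_2,m) = 2·m/(2·p_1 + 2·p_2), x_2* = 2·m/(2·p_1 + 2·p_2).
Here 2·2 + 2·2.6 = 9.2, giving x_1* = 6.087 and x_2* = 6.087.
Expenditure on x_1: 2·6.087 = 12.1739; share = 0.4348.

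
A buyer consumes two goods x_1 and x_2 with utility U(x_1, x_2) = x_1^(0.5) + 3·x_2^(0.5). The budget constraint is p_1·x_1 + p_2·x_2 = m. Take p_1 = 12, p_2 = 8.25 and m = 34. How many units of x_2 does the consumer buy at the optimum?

x_2* = 3.8287

MU_x_1 ∝ x_1^(-0.5), MU_x_2 ∝ 3·x_2^(-0.5), so MRS = (1/3)·(x_2/x_1)^(0.5) = p_1/p_2.
Solve for the ratio: x_2/x_1 = [3·p_1/p_2]^(2).
Substitute x_2 = (x_2/x_1)·x_1 into the budget: x_1* = m/(p_1 + p_2·(x_2/x_1)).
Numerically x_2/x_1 = 19.041322, so x_1* = 34/(12 + 8.25·19.041322) = 0.2011 and x_2* = 19.041322·0.2011 = 3.8287.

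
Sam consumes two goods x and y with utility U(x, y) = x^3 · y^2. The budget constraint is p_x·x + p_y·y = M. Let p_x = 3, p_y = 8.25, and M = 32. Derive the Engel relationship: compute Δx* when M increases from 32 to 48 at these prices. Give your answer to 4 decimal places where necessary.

Δx* = 3.2

MU_x/MU_y = (3·y)/(2·x); tangency sets this equal to p_x/p_y.
Rearranging, p_y·y = (2/3)·p_x·x. Substituting into the budget gives p_x·x·(1 + (2/3)) = M.
Demand: x*(p_x,p_y,M) = 0.6·M/p_x and y* = 0.4·M/p_y.
At p_x=3, p_y=8.25, M=32: x* = 0.6·32/3 = 6.4.
At M' = 48: x* = 9.6. Change: 9.6 − 6.4 = 3.2.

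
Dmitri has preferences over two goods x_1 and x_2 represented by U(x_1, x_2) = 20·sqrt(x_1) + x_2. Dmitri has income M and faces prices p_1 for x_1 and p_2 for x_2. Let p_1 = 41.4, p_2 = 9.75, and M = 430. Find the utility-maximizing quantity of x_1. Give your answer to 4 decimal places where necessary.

MU_x_1 = 10/√x_1, MU_x_2 = 1. Tangency: 10/√x_1 = p_1/p_2.
Solve: √x_1 = 10·p_2/p_1, so x_1*(p_1,p_2) = (10·p_2/p_1)², and x_2* = (M − p_1·x_1*)/p_2.
Plugging in: x_1* = (10·9.75/41.4)² = 5.5464.

x_1* = 5.5464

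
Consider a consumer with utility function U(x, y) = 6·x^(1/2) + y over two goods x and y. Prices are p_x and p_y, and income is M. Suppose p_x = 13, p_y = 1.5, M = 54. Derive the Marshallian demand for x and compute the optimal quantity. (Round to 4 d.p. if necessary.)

x* = 0.1198

Utility is quasi-linear in y; the FOC for x is 3/√x = p_x/p_y.
Thus x* = (3·p_y/p_x)² — independent of M — with the rest of income spent on y.
Plugging in: x* = (3·1.5/13)² = 0.1198.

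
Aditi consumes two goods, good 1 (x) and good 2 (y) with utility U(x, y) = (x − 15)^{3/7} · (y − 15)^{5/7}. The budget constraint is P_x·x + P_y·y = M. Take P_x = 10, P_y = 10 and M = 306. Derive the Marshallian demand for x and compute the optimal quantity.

MRS = (3/5)·(y−15)/(x−15). Tangency with P_x/P_y gives y−15 = (5/3)·(P_x/P_y)·(x−15).
After buying the subsistence bundle (15, 15), a share 0.375 of the remaining income goes to x: x* = 15 + 0.375·(M − 15P_x − 15P_y)/P_x.
Discretionary income = 306 − 15·10 − 15·10 = 6; x* = 15 + 0.375·6/10 = 15.225.

x* = 15.225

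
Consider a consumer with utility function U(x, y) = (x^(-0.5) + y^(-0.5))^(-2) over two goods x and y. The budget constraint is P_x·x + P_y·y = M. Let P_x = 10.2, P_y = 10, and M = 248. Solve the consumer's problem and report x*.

From the CES first-order condition, (y/x)^(1.5) = P_x/P_y.
Hence y/x = (P_x/P_y)^(1/(1.5)), i.e. raised to the 2/3 power.
Substitute y = (y/x)·x into the budget: x* = M/(P_x + P_y·(y/x)).
Numerically y/x = 1.013289, so x* = 248/(10.2 + 10·1.013289) = 12.197.

x* = 12.197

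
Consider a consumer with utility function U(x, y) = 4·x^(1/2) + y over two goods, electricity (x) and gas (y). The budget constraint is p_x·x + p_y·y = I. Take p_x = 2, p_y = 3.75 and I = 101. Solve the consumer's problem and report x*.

x* = 14.0625

MU_x = 2/√x, MU_y = 1. Tangency: 2/√x = p_x/p_y.
Solve: √x = 2·p_y/p_x, so x*(p_x,p_y) = (2·p_y/p_x)², and y* = (I − p_x·x*)/p_y.
Plugging in: x* = (2·3.75/2)² = 14.0625.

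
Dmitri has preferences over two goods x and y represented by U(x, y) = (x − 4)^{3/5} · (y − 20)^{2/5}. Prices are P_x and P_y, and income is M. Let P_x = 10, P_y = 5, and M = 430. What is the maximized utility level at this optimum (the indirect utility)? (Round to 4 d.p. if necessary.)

V = 19.522

Let x' = x−4, y' = y−20. MRS = (3/2)·y'/x' = P_x/P_y.
Substituting into the budget: x* = 4 + 0.6·(M − 4·P_x − 20·P_y)/P_x, and y* = 20 + 0.4·(…)/P_y.
Discretionary income = 430 − 4·10 − 20·5 = 290; x* = 4 + 0.6·290/10 = 21.4; y* = 20 + 0.4·290/5 = 43.2.
Utility at the optimum: U(21.4, 43.2) = 19.522.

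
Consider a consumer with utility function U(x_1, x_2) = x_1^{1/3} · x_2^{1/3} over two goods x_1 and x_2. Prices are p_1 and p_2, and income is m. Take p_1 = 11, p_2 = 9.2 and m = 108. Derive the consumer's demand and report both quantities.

x_1* = 4.9091, x_2* = 5.8696

The MRS is x_2/x_1. Set MRS = p_1/p_2.
So 1/3·p_2·x_2 = 1/3·p_1·x_1; combined with the budget, a share 0.5 of income goes to x_1.
Demand: x_1*(p_1,p_2,m) = 0.5·m/p_1 and x_2* = 0.5·m/p_2.
At p_1=11, p_2=9.2, m=108: x_1* = 0.5·108/11 = 4.9091, x_2* = 5.8696.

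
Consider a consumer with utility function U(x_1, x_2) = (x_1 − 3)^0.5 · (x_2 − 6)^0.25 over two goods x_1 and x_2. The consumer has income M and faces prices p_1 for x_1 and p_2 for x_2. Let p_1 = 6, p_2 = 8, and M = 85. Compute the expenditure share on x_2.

Let x_1' = x_1−3, x_2' = x_2−6. MRS = 2·x_2'/x_1' = p_1/p_2.
After buying the subsistence bundle (3, 6), a share 2/3 of the remaining income goes to x_1: x_1* = 3 + 2/3·(M − 3p_1 − 6p_2)/p_1.
Discretionary income = 85 − 3·6 − 6·8 = 19; x_1* = 3 + 2/3·19/6 = 5.1111; x_2* = 6 + 1/3·19/8 = 6.7917.
Expenditure on x_2: 8·6.7917 = 54.3333; share = 0.6392.

share on x_2 = 0.6392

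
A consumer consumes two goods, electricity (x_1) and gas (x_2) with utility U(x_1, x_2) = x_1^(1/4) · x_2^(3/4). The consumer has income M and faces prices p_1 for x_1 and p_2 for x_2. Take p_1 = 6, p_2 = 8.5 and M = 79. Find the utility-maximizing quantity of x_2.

x_2* = 6.9706

At p_1=6, p_2=8.5, M=79: x_2* = 0.75·79/8.5 = 6.9706.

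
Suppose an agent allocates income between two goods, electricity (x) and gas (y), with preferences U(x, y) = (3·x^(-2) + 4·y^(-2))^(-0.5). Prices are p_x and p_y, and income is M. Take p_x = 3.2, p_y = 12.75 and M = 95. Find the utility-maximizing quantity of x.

MU_x ∝ 3·x^(-3), MU_y ∝ 4·y^(-3), so MRS = (3/4)·(y/x)^(3) = p_x/p_y.
Solve for the ratio: y/x = [(4/3)·p_x/p_y]^(1/3).
Substitute y = (y/x)·x into the budget: x* = M/(p_x + p_y·(y/x)).
Numerically y/x = 0.694266, so x* = 95/(3.2 + 12.75·0.694266) = 7.8826.

x* = 7.8826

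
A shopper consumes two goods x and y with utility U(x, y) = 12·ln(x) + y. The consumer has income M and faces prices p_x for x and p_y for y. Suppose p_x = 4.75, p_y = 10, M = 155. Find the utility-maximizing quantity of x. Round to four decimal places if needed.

MU_x = 12/x, MU_y = 1. Tangency: 12/x = p_x/p_y.
So x*(p_x,p_y) = 12·p_y/p_x, independent of income; and y* = (M − 12·p_y)/p_y.
At the given prices: x* = 12·10/4.75 = 25.2632.

x* = 25.2632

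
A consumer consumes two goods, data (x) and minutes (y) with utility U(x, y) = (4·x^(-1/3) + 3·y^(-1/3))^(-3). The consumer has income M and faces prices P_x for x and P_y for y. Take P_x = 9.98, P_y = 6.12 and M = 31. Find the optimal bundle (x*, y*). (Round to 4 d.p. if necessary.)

x* = 1.8131, y* = 2.1087

From the CES first-order condition, (4/3)·(y/x)^(4/3) = P_x/P_y.
Hence y/x = ((3/4)·P_x/P_y)^(1/(4/3)), i.e. raised to the 0.75 power.
Substitute y = (y/x)·x into the budget: x* = M/(P_x + P_y·(y/x)).
Numerically y/x = 1.163002, so x* = 31/(9.98 + 6.12·1.163002) = 1.8131 and y* = 1.163002·1.8131 = 2.1087.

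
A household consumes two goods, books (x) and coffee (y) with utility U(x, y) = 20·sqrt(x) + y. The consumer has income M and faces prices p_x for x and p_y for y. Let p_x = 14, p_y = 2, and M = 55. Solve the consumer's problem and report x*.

Utility is quasi-linear in y; the FOC for x is 10/√x = p_x/p_y.
Solve: √x = 10·p_y/p_x, so x*(p_x,p_y) = (10·p_y/p_x)², and y* = (M − p_x·x*)/p_y.
Plugging in: x* = (10·2/14)² = 2.0408.

x* = 2.0408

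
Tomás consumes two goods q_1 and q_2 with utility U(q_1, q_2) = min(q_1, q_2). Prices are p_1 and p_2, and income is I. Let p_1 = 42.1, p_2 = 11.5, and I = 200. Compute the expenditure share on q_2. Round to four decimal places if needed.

share on q_2 = 0.2146

With perfect complements, no substitution: consume in ratio q_1:q_2 = 1:1.
Budget: p_1·q_1 + p_2·q_1 = I, so (p_1 + p_2)·q_1 = I.
Demand: q_1*(p_1,p_2,I) = I/(p_1 + p_2), q_2* = I/(p_1 + p_2).
Here 42.1 + 11.5 = 53.6, giving q_1* = 3.7313 and q_2* = 3.7313.
Expenditure on q_2: 11.5·3.7313 = 42.9104; share = 0.2146.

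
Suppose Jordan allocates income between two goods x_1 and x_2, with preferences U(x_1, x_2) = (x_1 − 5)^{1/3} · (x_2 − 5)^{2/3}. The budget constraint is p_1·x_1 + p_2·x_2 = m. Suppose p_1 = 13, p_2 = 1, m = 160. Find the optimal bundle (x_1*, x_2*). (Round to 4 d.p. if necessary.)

MRS = (1/2)·(x_2−5)/(x_1−5). Tangency with p_1/p_2 gives x_2−5 = 2·(p_1/p_2)·(x_1−5).
Substituting into the budget: x_1* = 5 + 1/3·(m − 5·p_1 − 5·p_2)/p_1, and x_2* = 5 + 2/3·(…)/p_2.
Discretionary income = 160 − 5·13 − 5·1 = 90; x_1* = 5 + 1/3·90/13 = 7.3077; x_2* = 5 + 2/3·90/1 = 65.

x_1* = 7.3077, x_2* = 65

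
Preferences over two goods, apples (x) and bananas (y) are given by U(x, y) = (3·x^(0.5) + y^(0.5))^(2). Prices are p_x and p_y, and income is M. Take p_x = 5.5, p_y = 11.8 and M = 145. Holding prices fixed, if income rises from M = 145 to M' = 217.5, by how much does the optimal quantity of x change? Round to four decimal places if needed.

From the CES first-order condition, 3·(y/x)^(0.5) = p_x/p_y.
Solve for the ratio: y/x = [(1/3)·p_x/p_y]^(2).
With the ratio pinned down, the budget gives x* = M/(p_x + p_y·(y/x)) and y* = (y/x)·x*.
Numerically y/x = 0.024139, so x* = 145/(5.5 + 11.8·0.024139) = 25.0655.
At M' = 217.5: x* = 37.5983. Change: 37.5983 − 25.0655 = 12.5328.

Δx* = 12.5328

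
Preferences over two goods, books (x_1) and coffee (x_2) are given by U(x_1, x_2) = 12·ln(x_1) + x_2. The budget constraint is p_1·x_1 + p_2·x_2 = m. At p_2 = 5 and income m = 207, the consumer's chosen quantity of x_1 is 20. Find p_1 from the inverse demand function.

MU_x_1 = 12/x_1, MU_x_2 = 1. Tangency: 12/x_1 = p_1/p_2.
So x_1*(p_1,p_2) = 12·p_2/p_1, independent of income; and x_2* = (m − 12·p_2)/p_2.
Set x_1* = 20 in the demand function and solve for p_1: p_1 = 3.

p_1 = 3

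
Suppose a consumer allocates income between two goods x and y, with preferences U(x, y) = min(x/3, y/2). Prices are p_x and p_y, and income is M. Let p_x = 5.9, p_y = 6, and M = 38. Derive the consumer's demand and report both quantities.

x* = 3.8384, y* = 2.5589

Here 3·5.9 + 2·6 = 29.7, giving x* = 3.8384 and y* = 2.5589.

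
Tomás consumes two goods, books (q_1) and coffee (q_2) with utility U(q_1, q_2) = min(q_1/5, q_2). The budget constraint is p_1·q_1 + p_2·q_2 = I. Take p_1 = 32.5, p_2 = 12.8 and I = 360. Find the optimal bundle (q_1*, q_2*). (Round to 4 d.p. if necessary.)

q_1* = 10.2681, q_2* = 2.0536

Leontief preferences: the optimum is at the kink where q_1/5 = q_2/1, i.e. q_2 = (1/5)·q_1.
Budget: p_1·q_1 + p_2·(1/5)·q_1 = I, so (5·p_1 + p_2)·q_1 = 5·I.
Demand: q_1*(p_1,p_2,I) = 5·I/(5·p_1 + p_2), q_2* = I/(5·p_1 + p_2).
Here 5·32.5 + 12.8 = 175.3, giving q_1* = 10.2681 and q_2* = 2.0536.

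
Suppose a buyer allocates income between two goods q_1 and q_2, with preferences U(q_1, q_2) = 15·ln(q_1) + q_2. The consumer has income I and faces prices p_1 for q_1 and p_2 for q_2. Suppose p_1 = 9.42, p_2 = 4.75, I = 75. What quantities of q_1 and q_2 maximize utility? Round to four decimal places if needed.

q_1* = 7.5637, q_2* = 0.7895

At the given prices: q_1* = 15·4.75/9.42 = 7.5637, and q_2* = 0.7895.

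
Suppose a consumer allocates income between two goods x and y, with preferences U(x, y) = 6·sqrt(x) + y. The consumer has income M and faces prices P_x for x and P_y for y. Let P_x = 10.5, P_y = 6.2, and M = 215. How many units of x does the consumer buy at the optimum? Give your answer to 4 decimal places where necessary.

MU_x = 3/√x, MU_y = 1. Tangency: 3/√x = P_x/P_y.
Thus x* = (3·P_y/P_x)² — independent of M — with the rest of income spent on y.
Plugging in: x* = (3·6.2/10.5)² = 3.138.

x* = 3.138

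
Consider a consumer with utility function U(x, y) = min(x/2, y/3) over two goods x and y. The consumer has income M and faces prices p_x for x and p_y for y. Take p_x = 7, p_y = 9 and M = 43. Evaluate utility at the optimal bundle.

With perfect complements, no substitution: consume in ratio x:y = 2:3.
Budget: p_x·x + p_y·(3/2)·x = M, so (2·p_x + 3·p_y)·x = 2·M.
Demand: x*(p_x,p_y,M) = 2·M/(2·p_x + 3·p_y), y* = 3·M/(2·p_x + 3·p_y).
Here 2·7 + 3·9 = 41, giving x* = 2.0976 and y* = 3.1463.
Utility at the optimum: U(2.0976, 3.1463) = 1.0488.

V = 1.0488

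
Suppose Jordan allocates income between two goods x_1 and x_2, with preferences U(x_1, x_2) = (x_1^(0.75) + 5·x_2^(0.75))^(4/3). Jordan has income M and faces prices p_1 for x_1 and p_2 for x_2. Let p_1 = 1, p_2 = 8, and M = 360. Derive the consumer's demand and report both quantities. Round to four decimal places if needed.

MU_x_1 ∝ x_1^(-0.25), MU_x_2 ∝ 5·x_2^(-0.25), so MRS = (1/5)·(x_2/x_1)^(0.25) = p_1/p_2.
Hence x_2/x_1 = (5·p_1/p_2)^(1/(0.25)), i.e. raised to the 4 power.
Substitute x_2 = (x_2/x_1)·x_1 into the budget: x_1* = M/(p_1 + p_2·(x_2/x_1)).
Numerically x_2/x_1 = 0.152588, so x_1* = 360/(1 + 8·0.152588) = 162.1108 and x_2* = 0.152588·162.1108 = 24.7361.

x_1* = 162.1108, x_2* = 24.7361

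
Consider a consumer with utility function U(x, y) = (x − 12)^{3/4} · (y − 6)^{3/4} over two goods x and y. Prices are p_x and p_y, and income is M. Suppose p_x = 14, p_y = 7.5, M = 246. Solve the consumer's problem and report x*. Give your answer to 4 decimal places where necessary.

x* = 13.1786

MRS = (y−6)/(x−12). Tangency with p_x/p_y gives y−6 = (p_x/p_y)·(x−12).
Substituting into the budget: x* = 12 + 0.5·(M − 12·p_x − 6·p_y)/p_x, and y* = 6 + 0.5·(…)/p_y.
Discretionary income = 246 − 12·14 − 6·7.5 = 33; x* = 12 + 0.5·33/14 = 13.1786.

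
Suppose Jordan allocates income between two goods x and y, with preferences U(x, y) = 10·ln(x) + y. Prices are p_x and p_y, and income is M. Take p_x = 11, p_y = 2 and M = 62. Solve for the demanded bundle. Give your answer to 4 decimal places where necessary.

x* = 1.8182, y* = 21

So x*(p_x,p_y) = 10·p_y/p_x, independent of income; and y* = (M − 10·p_y)/p_y.
At the given prices: x* = 10·2/11 = 1.8182, and y* = 21.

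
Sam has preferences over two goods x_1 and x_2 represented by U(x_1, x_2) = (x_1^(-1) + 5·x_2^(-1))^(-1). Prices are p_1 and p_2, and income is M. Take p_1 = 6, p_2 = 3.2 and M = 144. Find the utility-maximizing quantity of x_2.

From the CES first-order condition, (1/5)·(x_2/x_1)^(2) = p_1/p_2.
Hence x_2/x_1 = (5·p_1/p_2)^(1/(2)), i.e. raised to the 0.5 power.
With the ratio pinned down, the budget gives x_1* = M/(p_1 + p_2·(x_2/x_1)) and x_2* = (x_2/x_1)·x_1*.
Numerically x_2/x_1 = 3.061862, so x_1* = 144/(6 + 3.2·3.061862) = 9.1151 and x_2* = 3.061862·9.1151 = 27.9092.

x_2* = 27.9092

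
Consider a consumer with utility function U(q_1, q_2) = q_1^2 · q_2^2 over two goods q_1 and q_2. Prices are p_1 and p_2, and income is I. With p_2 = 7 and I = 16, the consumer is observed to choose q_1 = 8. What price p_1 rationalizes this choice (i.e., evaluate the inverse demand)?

MU_q_1/MU_q_2 = (2·q_2)/(2·q_1); tangency sets this equal to p_1/p_2.
So 2·p_2·q_2 = 2·p_1·q_1; combined with the budget, a share 0.5 of income goes to q_1.
Demand: q_1*(p_1,p_2,I) = 0.5·I/p_1 and q_2* = 0.5·I/p_2.
Set q_1* = 8 in the demand function and solve for p_1: p_1 = 1.

p_1 = 1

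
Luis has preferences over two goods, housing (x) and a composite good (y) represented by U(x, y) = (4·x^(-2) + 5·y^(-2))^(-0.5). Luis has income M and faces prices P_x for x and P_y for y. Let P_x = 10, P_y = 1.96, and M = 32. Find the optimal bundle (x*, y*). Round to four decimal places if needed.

From the CES first-order condition, (4/5)·(y/x)^(3) = P_x/P_y.
Hence y/x = ((5/4)·P_x/P_y)^(1/(3)), i.e. raised to the 1/3 power.
Substitute y = (y/x)·x into the budget: x* = M/(P_x + P_y·(y/x)).
Numerically y/x = 1.854462, so x* = 32/(10 + 1.96·1.854462) = 2.3469 and y* = 1.854462·2.3469 = 4.3523.

x* = 2.3469, y* = 4.3523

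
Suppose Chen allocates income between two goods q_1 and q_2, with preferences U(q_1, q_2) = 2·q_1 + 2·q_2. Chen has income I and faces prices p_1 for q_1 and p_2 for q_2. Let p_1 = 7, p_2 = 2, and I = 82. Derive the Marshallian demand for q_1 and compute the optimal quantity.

q_1* = 0

Perfect substitutes: compare marginal utility per dollar. 2/p_1 vs 2/p_2 → 0.2857 vs 1.
q_2 gives more utility per dollar, so spend all income on q_2: q_2* = I/p_2, q_1* = 0.
Numerically: q_1* = 0, q_2* = 41.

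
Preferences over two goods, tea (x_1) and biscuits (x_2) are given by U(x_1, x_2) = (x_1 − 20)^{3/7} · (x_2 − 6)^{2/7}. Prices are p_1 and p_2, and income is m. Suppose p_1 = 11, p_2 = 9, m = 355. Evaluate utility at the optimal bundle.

V = 2.7257

This is Cobb-Douglas in (x_1−20, x_2−6): tangency gives 3/7·p_2·(x_2−6) = 2/7·p_1·(x_1−20).
After buying the subsistence bundle (20, 6), a share 0.6 of the remaining income goes to x_1: x_1* = 20 + 0.6·(m − 20p_1 − 6p_2)/p_1.
Discretionary income = 355 − 20·11 − 6·9 = 81; x_1* = 20 + 0.6·81/11 = 24.4182; x_2* = 6 + 0.4·81/9 = 9.6.
Utility at the optimum: U(24.4182, 9.6) = 2.7257.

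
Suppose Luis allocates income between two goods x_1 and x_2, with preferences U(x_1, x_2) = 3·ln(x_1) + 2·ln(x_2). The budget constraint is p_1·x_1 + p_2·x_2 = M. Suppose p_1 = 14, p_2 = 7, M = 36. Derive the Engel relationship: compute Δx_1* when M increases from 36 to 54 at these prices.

MU_x_1/MU_x_2 = (3·x_2)/(2·x_1); tangency sets this equal to p_1/p_2.
So 3·p_2·x_2 = 2·p_1·x_1; combined with the budget, a share 0.6 of income goes to x_1.
Demand: x_1*(p_1,p_2,M) = 0.6·M/p_1 and x_2* = 0.4·M/p_2.
At p_1=14, p_2=7, M=36: x_1* = 0.6·36/14 = 1.5429.
At M' = 54: x_1* = 2.3143. Change: 2.3143 − 1.5429 = 0.7714.

Δx_1* = 0.7714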